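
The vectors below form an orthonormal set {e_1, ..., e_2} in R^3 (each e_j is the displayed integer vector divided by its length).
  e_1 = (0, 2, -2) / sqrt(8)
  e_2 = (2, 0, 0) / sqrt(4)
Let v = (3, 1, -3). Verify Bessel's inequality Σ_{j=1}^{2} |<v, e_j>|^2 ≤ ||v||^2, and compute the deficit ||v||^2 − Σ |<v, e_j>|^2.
Σ |<v, e_j>|^2 = 17; ||v||^2 = 19; deficit = 2

Write each e_j = u_j / sqrt(<u_j, u_j>) where u_j is the displayed integer vector. Then <v, e_j> = <v, u_j> / sqrt(<u_j, u_j>), so |<v, e_j>|^2 = <v, u_j>^2 / <u_j, u_j>.
Coefficients: <v, e_1> = 8/sqrt(8), <v, e_2> = 6/sqrt(4).
Square and sum: Σ |<v, e_j>|^2 = 17.
Compute ||v||^2 = v·v = 19.
Deficit = 19 − 17 = 2 ≥ 0, confirming Bessel's inequality. (The deficit equals ||v − Σ <v,e_j> e_j||^2, the squared distance from v to span{e_j}.)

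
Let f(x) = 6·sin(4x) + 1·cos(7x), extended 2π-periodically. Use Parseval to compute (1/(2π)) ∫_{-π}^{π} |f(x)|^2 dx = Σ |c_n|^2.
Σ |c_n|^2 = 37/2

Expand |f|^2 and use orthogonality of {sin(nx), cos(mx)} on [-π, π]:
  ∫_{-π}^{π} sin(nx)^2 dx = π, ∫ cos(mx)^2 dx = π, and cross terms integrate to 0.
So ∫_{-π}^{π} f(x)^2 dx = 6^2 · π + 1^2 · π = (36 + 1)π.
Divide by 2π: (36 + 1)/2 = 37/2.
By Parseval, this equals Σ |c_n|^2.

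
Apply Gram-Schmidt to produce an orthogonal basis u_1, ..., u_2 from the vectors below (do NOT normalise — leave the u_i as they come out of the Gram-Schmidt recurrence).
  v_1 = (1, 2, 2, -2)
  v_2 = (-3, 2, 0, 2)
Orthogonal basis:
  u_1 = (1, 2, 2, -2)
  u_2 = (-36/13, 32/13, 6/13, 20/13)

Apply the Gram-Schmidt recurrence
  u_1 = v_1
  u_i = v_i − Σ_{j<i} ((v_i · u_j) / (u_j · u_j)) · u_j.

Step by step this gives:
  u_1 = (1, 2, 2, -2)
  u_2 = (-36/13, 32/13, 6/13, 20/13)

Orthogonality check:
  u_2 · u_1 = 0 (should be 0)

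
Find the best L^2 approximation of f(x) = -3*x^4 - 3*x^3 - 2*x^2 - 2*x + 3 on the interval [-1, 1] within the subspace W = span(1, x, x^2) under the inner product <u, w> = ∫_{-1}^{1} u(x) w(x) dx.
g(x) = -32*x^2/7 - 19*x/5 + 114/35

The best approximation g ∈ W is the orthogonal projection of f onto W. Writing g = a_0 + a_1 x + a_2 x^2, the coefficients solve the normal equations G · a = b where
  G_{ij} = <φ_i, φ_j> and b_i = <f, φ_i>, with φ_0 = 1, φ_1 = x, φ_2 = x^2.
G =
  [2, 0, 2/3]
  [0, 2/3, 0]
  [2/3, 0, 2/5],
b = (52/15, -38/15, 12/35).
Solving gives a_0 = 114/35, a_1 = -19/5, a_2 = -32/7, so
  g(x) = -32*x^2/7 - 19*x/5 + 114/35.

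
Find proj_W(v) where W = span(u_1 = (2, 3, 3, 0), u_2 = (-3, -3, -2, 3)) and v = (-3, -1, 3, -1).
proj_W(v) = (-72/241, -9/241, 57/241, 198/241)

Set up U = [u_1 | ... | u_2] ∈ R^(4×2). The projector onto W = col(U) is P = U (U^T U)^(-1) U^T.
Compute U^T U =
  [22, -21]
  [-21, 31],
and U^T v = (0, 3).
Solve U^T U · c = U^T v for the coefficients: c = (63/241, 66/241). The projection is proj_W(v) = U c.
Check: (v - proj_W(v)) · u_1 = 0  (should be 0).
Check: (v - proj_W(v)) · u_2 = 0  (should be 0).
Result: proj_W(v) = (-72/241, -9/241, 57/241, 198/241).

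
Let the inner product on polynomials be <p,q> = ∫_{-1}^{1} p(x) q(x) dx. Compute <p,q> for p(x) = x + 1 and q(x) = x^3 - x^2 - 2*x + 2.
<p,q> = 12/5

Expand the product: p(x)·q(x) = x^4 - 3*x^2 + 2.
∫_{-1}^{1} of each monomial x^k gives [2/(k+1) if k even, 0 if k odd]. Integrating term-by-term (or equivalently evaluating the antiderivative F(x) = x^5/5 - x^3 + 2*x at the endpoints):
  F(1) − F(−1) = 6/5 − (-6/5) = 12/5.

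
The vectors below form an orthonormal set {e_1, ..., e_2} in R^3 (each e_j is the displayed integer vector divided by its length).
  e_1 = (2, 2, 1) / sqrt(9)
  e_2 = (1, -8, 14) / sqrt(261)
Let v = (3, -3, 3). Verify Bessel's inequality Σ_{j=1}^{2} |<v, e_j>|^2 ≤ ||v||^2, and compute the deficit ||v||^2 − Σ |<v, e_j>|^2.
Σ |<v, e_j>|^2 = 558/29; ||v||^2 = 27; deficit = 225/29

Write each e_j = u_j / sqrt(<u_j, u_j>) where u_j is the displayed integer vector. Then <v, e_j> = <v, u_j> / sqrt(<u_j, u_j>), so |<v, e_j>|^2 = <v, u_j>^2 / <u_j, u_j>.
Coefficients: <v, e_1> = 3/sqrt(9), <v, e_2> = 69/sqrt(261).
Square and sum: Σ |<v, e_j>|^2 = 558/29.
Compute ||v||^2 = v·v = 27.
Deficit = 27 − 558/29 = 225/29 ≥ 0, confirming Bessel's inequality. (The deficit equals ||v − Σ <v,e_j> e_j||^2, the squared distance from v to span{e_j}.)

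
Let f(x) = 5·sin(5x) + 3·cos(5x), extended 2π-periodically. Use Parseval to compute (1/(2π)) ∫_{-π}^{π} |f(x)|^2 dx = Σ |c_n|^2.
Σ |c_n|^2 = 17

Expand |f|^2 and use orthogonality of {sin(nx), cos(mx)} on [-π, π]:
  ∫_{-π}^{π} sin(nx)^2 dx = π, ∫ cos(mx)^2 dx = π, and cross terms integrate to 0.
So ∫_{-π}^{π} f(x)^2 dx = 5^2 · π + 3^2 · π = (25 + 9)π.
Divide by 2π: (25 + 9)/2 = 17.
By Parseval, this equals Σ |c_n|^2.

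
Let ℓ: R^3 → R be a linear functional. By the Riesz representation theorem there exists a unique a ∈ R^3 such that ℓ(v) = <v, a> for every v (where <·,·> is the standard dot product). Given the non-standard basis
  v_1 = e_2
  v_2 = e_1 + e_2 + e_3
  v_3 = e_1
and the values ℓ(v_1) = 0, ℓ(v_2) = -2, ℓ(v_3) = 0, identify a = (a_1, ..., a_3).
a = (0, 0, -2)

Write a = (a_1, ..., a_3) in the standard basis. For each basis vector v_i, ℓ(v_i) = <v_i, a> is a linear equation in the a_j's. Collect the n equations into a matrix system V a = ℓ, where row i of V is v_i (expressed in the standard basis). Since V is invertible (lower-triangular with 1s on the diagonal, up to permutation), solve by back-substitution:
  V =
[[0, 1, 0],
 [1, 1, 1],
 [1, 0, 0]]
  V a = (0, -2, 0)
Solving gives a = (0, 0, -2).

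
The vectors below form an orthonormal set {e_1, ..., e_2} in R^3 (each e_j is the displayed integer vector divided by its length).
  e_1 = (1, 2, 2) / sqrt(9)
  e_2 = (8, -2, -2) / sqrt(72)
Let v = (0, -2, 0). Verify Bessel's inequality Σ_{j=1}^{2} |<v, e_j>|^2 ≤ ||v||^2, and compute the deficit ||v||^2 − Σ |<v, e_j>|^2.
Σ |<v, e_j>|^2 = 2; ||v||^2 = 4; deficit = 2

Write each e_j = u_j / sqrt(<u_j, u_j>) where u_j is the displayed integer vector. Then <v, e_j> = <v, u_j> / sqrt(<u_j, u_j>), so |<v, e_j>|^2 = <v, u_j>^2 / <u_j, u_j>.
Coefficients: <v, e_1> = -4/sqrt(9), <v, e_2> = 4/sqrt(72).
Square and sum: Σ |<v, e_j>|^2 = 2.
Compute ||v||^2 = v·v = 4.
Deficit = 4 − 2 = 2 ≥ 0, confirming Bessel's inequality. (The deficit equals ||v − Σ <v,e_j> e_j||^2, the squared distance from v to span{e_j}.)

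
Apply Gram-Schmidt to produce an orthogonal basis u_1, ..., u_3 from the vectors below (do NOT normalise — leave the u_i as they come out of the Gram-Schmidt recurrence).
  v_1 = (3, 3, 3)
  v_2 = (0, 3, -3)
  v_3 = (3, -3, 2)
Orthogonal basis:
  u_1 = (3, 3, 3)
  u_2 = (0, 3, -3)
  u_3 = (7/3, -7/6, -7/6)

Apply the Gram-Schmidt recurrence
  u_1 = v_1
  u_i = v_i − Σ_{j<i} ((v_i · u_j) / (u_j · u_j)) · u_j.

Step by step this gives:
  u_1 = (3, 3, 3)
  u_2 = (0, 3, -3)
  u_3 = (7/3, -7/6, -7/6)

Orthogonality check:
  u_2 · u_1 = 0 (should be 0)
  u_3 · u_1 = 0 (should be 0)
  u_3 · u_2 = 0 (should be 0)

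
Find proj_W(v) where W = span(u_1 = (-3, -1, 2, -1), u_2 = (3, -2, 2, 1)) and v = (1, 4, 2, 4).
proj_W(v) = (393/254, 40/127, -97/127, 131/254)

Set up U = [u_1 | ... | u_2] ∈ R^(4×2). The projector onto W = col(U) is P = U (U^T U)^(-1) U^T.
Compute U^T U =
  [15, -4]
  [-4, 18],
and U^T v = (-7, 3).
Solve U^T U · c = U^T v for the coefficients: c = (-57/127, 17/254). The projection is proj_W(v) = U c.
Check: (v - proj_W(v)) · u_1 = 0  (should be 0).
Check: (v - proj_W(v)) · u_2 = 0  (should be 0).
Result: proj_W(v) = (393/254, 40/127, -97/127, 131/254).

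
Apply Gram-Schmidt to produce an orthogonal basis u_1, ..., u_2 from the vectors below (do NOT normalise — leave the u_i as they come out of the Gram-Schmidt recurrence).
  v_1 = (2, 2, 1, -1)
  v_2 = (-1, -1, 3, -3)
Orthogonal basis:
  u_1 = (2, 2, 1, -1)
  u_2 = (-7/5, -7/5, 14/5, -14/5)

Apply the Gram-Schmidt recurrence
  u_1 = v_1
  u_i = v_i − Σ_{j<i} ((v_i · u_j) / (u_j · u_j)) · u_j.

Step by step this gives:
  u_1 = (2, 2, 1, -1)
  u_2 = (-7/5, -7/5, 14/5, -14/5)

Orthogonality check:
  u_2 · u_1 = 0 (should be 0)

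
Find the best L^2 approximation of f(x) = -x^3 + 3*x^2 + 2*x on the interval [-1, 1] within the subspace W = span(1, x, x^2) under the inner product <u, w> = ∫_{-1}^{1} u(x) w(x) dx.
g(x) = 3*x^2 + 7*x/5

The best approximation g ∈ W is the orthogonal projection of f onto W. Writing g = a_0 + a_1 x + a_2 x^2, the coefficients solve the normal equations G · a = b where
  G_{ij} = <φ_i, φ_j> and b_i = <f, φ_i>, with φ_0 = 1, φ_1 = x, φ_2 = x^2.
G =
  [2, 0, 2/3]
  [0, 2/3, 0]
  [2/3, 0, 2/5],
b = (2, 14/15, 6/5).
Solving gives a_0 = 0, a_1 = 7/5, a_2 = 3, so
  g(x) = 3*x^2 + 7*x/5.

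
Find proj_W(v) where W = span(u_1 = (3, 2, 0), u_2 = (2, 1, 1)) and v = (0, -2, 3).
proj_W(v) = (-3/7, -19/14, 45/14)

Set up U = [u_1 | ... | u_2] ∈ R^(3×2). The projector onto W = col(U) is P = U (U^T U)^(-1) U^T.
Compute U^T U =
  [13, 8]
  [8, 6],
and U^T v = (-4, 1).
Solve U^T U · c = U^T v for the coefficients: c = (-16/7, 45/14). The projection is proj_W(v) = U c.
Check: (v - proj_W(v)) · u_1 = 0  (should be 0).
Check: (v - proj_W(v)) · u_2 = 0  (should be 0).
Result: proj_W(v) = (-3/7, -19/14, 45/14).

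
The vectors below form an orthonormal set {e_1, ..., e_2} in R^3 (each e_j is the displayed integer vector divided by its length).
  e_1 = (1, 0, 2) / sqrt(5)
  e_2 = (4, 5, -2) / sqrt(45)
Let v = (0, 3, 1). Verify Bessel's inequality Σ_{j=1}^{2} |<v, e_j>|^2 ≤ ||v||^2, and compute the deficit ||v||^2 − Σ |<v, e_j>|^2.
Σ |<v, e_j>|^2 = 41/9; ||v||^2 = 10; deficit = 49/9

Write each e_j = u_j / sqrt(<u_j, u_j>) where u_j is the displayed integer vector. Then <v, e_j> = <v, u_j> / sqrt(<u_j, u_j>), so |<v, e_j>|^2 = <v, u_j>^2 / <u_j, u_j>.
Coefficients: <v, e_1> = 2/sqrt(5), <v, e_2> = 13/sqrt(45).
Square and sum: Σ |<v, e_j>|^2 = 41/9.
Compute ||v||^2 = v·v = 10.
Deficit = 10 − 41/9 = 49/9 ≥ 0, confirming Bessel's inequality. (The deficit equals ||v − Σ <v,e_j> e_j||^2, the squared distance from v to span{e_j}.)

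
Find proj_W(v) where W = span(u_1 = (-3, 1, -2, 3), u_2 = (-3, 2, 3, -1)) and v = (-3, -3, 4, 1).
proj_W(v) = (-9/5, 127/105, 194/105, -67/105)

Set up U = [u_1 | ... | u_2] ∈ R^(4×2). The projector onto W = col(U) is P = U (U^T U)^(-1) U^T.
Compute U^T U =
  [23, 2]
  [2, 23],
and U^T v = (1, 14).
Solve U^T U · c = U^T v for the coefficients: c = (-1/105, 64/105). The projection is proj_W(v) = U c.
Check: (v - proj_W(v)) · u_1 = 0  (should be 0).
Check: (v - proj_W(v)) · u_2 = 0  (should be 0).
Result: proj_W(v) = (-9/5, 127/105, 194/105, -67/105).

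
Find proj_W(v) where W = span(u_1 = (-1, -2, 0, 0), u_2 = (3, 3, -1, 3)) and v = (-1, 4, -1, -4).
proj_W(v) = (-5/59, 209/59, 73/59, -219/59)

Set up U = [u_1 | ... | u_2] ∈ R^(4×2). The projector onto W = col(U) is P = U (U^T U)^(-1) U^T.
Compute U^T U =
  [5, -9]
  [-9, 28],
and U^T v = (-7, -2).
Solve U^T U · c = U^T v for the coefficients: c = (-214/59, -73/59). The projection is proj_W(v) = U c.
Check: (v - proj_W(v)) · u_1 = 0  (should be 0).
Check: (v - proj_W(v)) · u_2 = 0  (should be 0).
Result: proj_W(v) = (-5/59, 209/59, 73/59, -219/59).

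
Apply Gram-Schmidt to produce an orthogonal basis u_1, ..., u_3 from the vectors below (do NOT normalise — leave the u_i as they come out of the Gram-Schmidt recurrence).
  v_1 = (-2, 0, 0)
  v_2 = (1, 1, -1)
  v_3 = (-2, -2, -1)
Orthogonal basis:
  u_1 = (-2, 0, 0)
  u_2 = (0, 1, -1)
  u_3 = (0, -3/2, -3/2)

Apply the Gram-Schmidt recurrence
  u_1 = v_1
  u_i = v_i − Σ_{j<i} ((v_i · u_j) / (u_j · u_j)) · u_j.

Step by step this gives:
  u_1 = (-2, 0, 0)
  u_2 = (0, 1, -1)
  u_3 = (0, -3/2, -3/2)

Orthogonality check:
  u_2 · u_1 = 0 (should be 0)
  u_3 · u_1 = 0 (should be 0)
  u_3 · u_2 = 0 (should be 0)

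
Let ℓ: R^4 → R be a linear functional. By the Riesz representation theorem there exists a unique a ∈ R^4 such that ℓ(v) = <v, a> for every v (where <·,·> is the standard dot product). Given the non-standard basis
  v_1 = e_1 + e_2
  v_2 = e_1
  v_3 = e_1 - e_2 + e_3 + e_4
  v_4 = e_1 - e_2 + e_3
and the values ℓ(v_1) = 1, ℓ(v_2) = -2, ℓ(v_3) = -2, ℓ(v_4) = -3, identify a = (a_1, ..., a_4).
a = (-2, 3, 2, 1)

Write a = (a_1, ..., a_4) in the standard basis. For each basis vector v_i, ℓ(v_i) = <v_i, a> is a linear equation in the a_j's. Collect the n equations into a matrix system V a = ℓ, where row i of V is v_i (expressed in the standard basis). Since V is invertible (lower-triangular with 1s on the diagonal, up to permutation), solve by back-substitution:
  V =
[[1, 1, 0, 0],
 [1, 0, 0, 0],
 [1, -1, 1, 1],
 [1, -1, 1, 0]]
  V a = (1, -2, -2, -3)
Solving gives a = (-2, 3, 2, 1).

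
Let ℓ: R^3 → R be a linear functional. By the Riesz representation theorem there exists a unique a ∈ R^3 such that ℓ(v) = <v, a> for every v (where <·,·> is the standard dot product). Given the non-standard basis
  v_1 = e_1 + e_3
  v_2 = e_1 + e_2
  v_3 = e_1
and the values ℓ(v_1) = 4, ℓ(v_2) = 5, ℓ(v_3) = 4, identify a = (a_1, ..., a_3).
a = (4, 1, 0)

Write a = (a_1, ..., a_3) in the standard basis. For each basis vector v_i, ℓ(v_i) = <v_i, a> is a linear equation in the a_j's. Collect the n equations into a matrix system V a = ℓ, where row i of V is v_i (expressed in the standard basis). Since V is invertible (lower-triangular with 1s on the diagonal, up to permutation), solve by back-substitution:
  V =
[[1, 0, 1],
 [1, 1, 0],
 [1, 0, 0]]
  V a = (4, 5, 4)
Solving gives a = (4, 1, 0).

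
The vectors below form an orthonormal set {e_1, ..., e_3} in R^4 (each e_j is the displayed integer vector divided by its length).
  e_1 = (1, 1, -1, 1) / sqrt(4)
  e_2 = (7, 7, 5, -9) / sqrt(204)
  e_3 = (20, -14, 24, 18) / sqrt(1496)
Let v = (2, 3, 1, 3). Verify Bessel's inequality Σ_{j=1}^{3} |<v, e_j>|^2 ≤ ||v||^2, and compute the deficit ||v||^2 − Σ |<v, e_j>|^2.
Σ |<v, e_j>|^2 = 559/33; ||v||^2 = 23; deficit = 200/33

Write each e_j = u_j / sqrt(<u_j, u_j>) where u_j is the displayed integer vector. Then <v, e_j> = <v, u_j> / sqrt(<u_j, u_j>), so |<v, e_j>|^2 = <v, u_j>^2 / <u_j, u_j>.
Coefficients: <v, e_1> = 7/sqrt(4), <v, e_2> = 13/sqrt(204), <v, e_3> = 76/sqrt(1496).
Square and sum: Σ |<v, e_j>|^2 = 559/33.
Compute ||v||^2 = v·v = 23.
Deficit = 23 − 559/33 = 200/33 ≥ 0, confirming Bessel's inequality. (The deficit equals ||v − Σ <v,e_j> e_j||^2, the squared distance from v to span{e_j}.)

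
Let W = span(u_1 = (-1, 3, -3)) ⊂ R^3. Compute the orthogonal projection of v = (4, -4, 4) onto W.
proj_W(v) = (28/19, -84/19, 84/19)

Set up U = [u_1 | ... | u_1] ∈ R^(3×1). The projector onto W = col(U) is P = U (U^T U)^(-1) U^T.
Compute U^T U =
  [19],
and U^T v = (-28).
Solve U^T U · c = U^T v for the coefficients: c = (-28/19). The projection is proj_W(v) = U c.
Check: (v - proj_W(v)) · u_1 = 0  (should be 0).
Result: proj_W(v) = (28/19, -84/19, 84/19).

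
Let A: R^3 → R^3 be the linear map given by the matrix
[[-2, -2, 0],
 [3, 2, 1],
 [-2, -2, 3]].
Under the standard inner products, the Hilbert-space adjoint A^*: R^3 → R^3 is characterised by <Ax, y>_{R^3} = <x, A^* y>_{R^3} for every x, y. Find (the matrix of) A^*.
A^* = A^T =
[[-2, 3, -2],
 [-2, 2, -2],
 [0, 1, 3]]

For real matrices with standard dot products, the defining identity <Ax, y> = <x, A^* y> gives (Ax)^T y = x^T (A^*) y, i.e. x^T A^T y = x^T (A^*) y. Since this holds for all x, y, we must have A^* = A^T. Therefore
A^* =
[[-2, 3, -2],
 [-2, 2, -2],
 [0, 1, 3]].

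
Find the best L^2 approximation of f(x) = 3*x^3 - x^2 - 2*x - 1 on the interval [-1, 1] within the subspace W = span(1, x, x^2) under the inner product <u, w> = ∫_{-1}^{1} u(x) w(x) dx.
g(x) = -x^2 - x/5 - 1

The best approximation g ∈ W is the orthogonal projection of f onto W. Writing g = a_0 + a_1 x + a_2 x^2, the coefficients solve the normal equations G · a = b where
  G_{ij} = <φ_i, φ_j> and b_i = <f, φ_i>, with φ_0 = 1, φ_1 = x, φ_2 = x^2.
G =
  [2, 0, 2/3]
  [0, 2/3, 0]
  [2/3, 0, 2/5],
b = (-8/3, -2/15, -16/15).
Solving gives a_0 = -1, a_1 = -1/5, a_2 = -1, so
  g(x) = -x^2 - x/5 - 1.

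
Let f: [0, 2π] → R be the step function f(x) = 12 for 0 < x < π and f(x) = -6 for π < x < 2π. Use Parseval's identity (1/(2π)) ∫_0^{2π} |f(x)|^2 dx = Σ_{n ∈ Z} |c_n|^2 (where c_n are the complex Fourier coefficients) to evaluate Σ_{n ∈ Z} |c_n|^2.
Σ |c_n|^2 = 90

Parseval equates the L^2 energy of f (normalised by 1/(2π)) with the ℓ^2 sum of its Fourier coefficients: (1/(2π)) ∫_0^{2π} |f|^2 = Σ |c_n|^2.
Compute the left side: (1/(2π)) [∫_0^π 12^2 dx + ∫_π^{2π} (-6)^2 dx] = (1/(2π)) · (144π + 36π) = (144 + 36)/2 = 90.
So Σ_{n ∈ Z} |c_n|^2 = 90.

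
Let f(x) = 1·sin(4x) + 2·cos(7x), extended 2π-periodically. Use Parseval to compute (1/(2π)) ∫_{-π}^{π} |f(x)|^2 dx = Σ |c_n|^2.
Σ |c_n|^2 = 5/2

Expand |f|^2 and use orthogonality of {sin(nx), cos(mx)} on [-π, π]:
  ∫_{-π}^{π} sin(nx)^2 dx = π, ∫ cos(mx)^2 dx = π, and cross terms integrate to 0.
So ∫_{-π}^{π} f(x)^2 dx = 1^2 · π + 2^2 · π = (1 + 4)π.
Divide by 2π: (1 + 4)/2 = 5/2.
By Parseval, this equals Σ |c_n|^2.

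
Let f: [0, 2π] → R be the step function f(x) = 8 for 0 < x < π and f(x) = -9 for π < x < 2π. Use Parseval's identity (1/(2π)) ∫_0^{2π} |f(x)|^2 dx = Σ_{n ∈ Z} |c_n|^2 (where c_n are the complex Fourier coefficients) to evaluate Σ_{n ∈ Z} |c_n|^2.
Σ |c_n|^2 = 145/2

Parseval equates the L^2 energy of f (normalised by 1/(2π)) with the ℓ^2 sum of its Fourier coefficients: (1/(2π)) ∫_0^{2π} |f|^2 = Σ |c_n|^2.
Compute the left side: (1/(2π)) [∫_0^π 8^2 dx + ∫_π^{2π} (-9)^2 dx] = (1/(2π)) · (64π + 81π) = (64 + 81)/2 = 145/2.
So Σ_{n ∈ Z} |c_n|^2 = 145/2.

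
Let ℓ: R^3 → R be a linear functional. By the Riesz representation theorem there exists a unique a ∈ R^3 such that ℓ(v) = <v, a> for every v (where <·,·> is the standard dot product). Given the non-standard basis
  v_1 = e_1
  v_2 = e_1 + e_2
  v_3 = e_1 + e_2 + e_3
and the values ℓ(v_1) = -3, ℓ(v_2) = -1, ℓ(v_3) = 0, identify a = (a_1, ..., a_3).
a = (-3, 2, 1)

Write a = (a_1, ..., a_3) in the standard basis. For each basis vector v_i, ℓ(v_i) = <v_i, a> is a linear equation in the a_j's. Collect the n equations into a matrix system V a = ℓ, where row i of V is v_i (expressed in the standard basis). Since V is invertible (lower-triangular with 1s on the diagonal, up to permutation), solve by back-substitution:
  V =
[[1, 0, 0],
 [1, 1, 0],
 [1, 1, 1]]
  V a = (-3, -1, 0)
Solving gives a = (-3, 2, 1).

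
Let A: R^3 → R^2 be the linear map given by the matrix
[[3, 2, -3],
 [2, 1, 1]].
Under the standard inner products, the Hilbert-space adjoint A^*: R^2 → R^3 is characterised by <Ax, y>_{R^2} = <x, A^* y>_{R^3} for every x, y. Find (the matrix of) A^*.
A^* = A^T =
[[3, 2],
 [2, 1],
 [-3, 1]]

For real matrices with standard dot products, the defining identity <Ax, y> = <x, A^* y> gives (Ax)^T y = x^T (A^*) y, i.e. x^T A^T y = x^T (A^*) y. Since this holds for all x, y, we must have A^* = A^T. Therefore
A^* =
[[3, 2],
 [2, 1],
 [-3, 1]].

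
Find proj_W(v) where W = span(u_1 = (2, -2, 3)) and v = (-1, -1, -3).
proj_W(v) = (-18/17, 18/17, -27/17)

Set up U = [u_1 | ... | u_1] ∈ R^(3×1). The projector onto W = col(U) is P = U (U^T U)^(-1) U^T.
Compute U^T U =
  [17],
and U^T v = (-9).
Solve U^T U · c = U^T v for the coefficients: c = (-9/17). The projection is proj_W(v) = U c.
Check: (v - proj_W(v)) · u_1 = 0  (should be 0).
Result: proj_W(v) = (-18/17, 18/17, -27/17).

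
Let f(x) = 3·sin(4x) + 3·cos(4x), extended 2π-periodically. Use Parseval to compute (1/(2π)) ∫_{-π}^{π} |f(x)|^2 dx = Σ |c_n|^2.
Σ |c_n|^2 = 9

Expand |f|^2 and use orthogonality of {sin(nx), cos(mx)} on [-π, π]:
  ∫_{-π}^{π} sin(nx)^2 dx = π, ∫ cos(mx)^2 dx = π, and cross terms integrate to 0.
So ∫_{-π}^{π} f(x)^2 dx = 3^2 · π + 3^2 · π = (9 + 9)π.
Divide by 2π: (9 + 9)/2 = 9.
By Parseval, this equals Σ |c_n|^2.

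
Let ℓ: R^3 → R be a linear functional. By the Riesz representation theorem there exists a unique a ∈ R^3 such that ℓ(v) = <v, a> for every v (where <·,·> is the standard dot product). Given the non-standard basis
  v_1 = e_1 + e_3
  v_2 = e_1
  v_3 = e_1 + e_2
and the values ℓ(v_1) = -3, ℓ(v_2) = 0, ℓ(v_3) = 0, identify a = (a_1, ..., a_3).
a = (0, 0, -3)

Write a = (a_1, ..., a_3) in the standard basis. For each basis vector v_i, ℓ(v_i) = <v_i, a> is a linear equation in the a_j's. Collect the n equations into a matrix system V a = ℓ, where row i of V is v_i (expressed in the standard basis). Since V is invertible (lower-triangular with 1s on the diagonal, up to permutation), solve by back-substitution:
  V =
[[1, 0, 1],
 [1, 0, 0],
 [1, 1, 0]]
  V a = (-3, 0, 0)
Solving gives a = (0, 0, -3).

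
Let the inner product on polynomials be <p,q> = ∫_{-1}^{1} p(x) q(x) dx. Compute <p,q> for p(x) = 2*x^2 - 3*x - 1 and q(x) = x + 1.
<p,q> = -8/3

Expand the product: p(x)·q(x) = 2*x^3 - x^2 - 4*x - 1.
∫_{-1}^{1} of each monomial x^k gives [2/(k+1) if k even, 0 if k odd]. Integrating term-by-term (or equivalently evaluating the antiderivative F(x) = x^4/2 - x^3/3 - 2*x^2 - x at the endpoints):
  F(1) − F(−1) = -17/6 − (-1/6) = -8/3.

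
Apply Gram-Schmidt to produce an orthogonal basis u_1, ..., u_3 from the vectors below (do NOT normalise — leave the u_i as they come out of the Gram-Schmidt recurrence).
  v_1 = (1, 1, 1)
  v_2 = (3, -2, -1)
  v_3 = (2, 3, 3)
Orthogonal basis:
  u_1 = (1, 1, 1)
  u_2 = (3, -2, -1)
  u_3 = (-1/42, -2/21, 5/42)

Apply the Gram-Schmidt recurrence
  u_1 = v_1
  u_i = v_i − Σ_{j<i} ((v_i · u_j) / (u_j · u_j)) · u_j.

Step by step this gives:
  u_1 = (1, 1, 1)
  u_2 = (3, -2, -1)
  u_3 = (-1/42, -2/21, 5/42)

Orthogonality check:
  u_2 · u_1 = 0 (should be 0)
  u_3 · u_1 = 0 (should be 0)
  u_3 · u_2 = 0 (should be 0)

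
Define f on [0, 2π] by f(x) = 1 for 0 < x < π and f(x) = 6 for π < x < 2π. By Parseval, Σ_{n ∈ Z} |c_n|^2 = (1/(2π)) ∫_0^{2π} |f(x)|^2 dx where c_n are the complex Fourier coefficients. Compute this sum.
Σ |c_n|^2 = 37/2

Parseval equates the L^2 energy of f (normalised by 1/(2π)) with the ℓ^2 sum of its Fourier coefficients: (1/(2π)) ∫_0^{2π} |f|^2 = Σ |c_n|^2.
Compute the left side: (1/(2π)) [∫_0^π 1^2 dx + ∫_π^{2π} 6^2 dx] = (1/(2π)) · (1π + 36π) = (1 + 36)/2 = 37/2.
So Σ_{n ∈ Z} |c_n|^2 = 37/2.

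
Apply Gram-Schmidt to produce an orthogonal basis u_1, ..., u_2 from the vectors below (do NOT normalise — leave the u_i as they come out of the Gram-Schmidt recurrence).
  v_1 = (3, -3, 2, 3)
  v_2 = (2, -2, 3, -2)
Orthogonal basis:
  u_1 = (3, -3, 2, 3)
  u_2 = (26/31, -26/31, 69/31, -98/31)

Apply the Gram-Schmidt recurrence
  u_1 = v_1
  u_i = v_i − Σ_{j<i} ((v_i · u_j) / (u_j · u_j)) · u_j.

Step by step this gives:
  u_1 = (3, -3, 2, 3)
  u_2 = (26/31, -26/31, 69/31, -98/31)

Orthogonality check:
  u_2 · u_1 = 0 (should be 0)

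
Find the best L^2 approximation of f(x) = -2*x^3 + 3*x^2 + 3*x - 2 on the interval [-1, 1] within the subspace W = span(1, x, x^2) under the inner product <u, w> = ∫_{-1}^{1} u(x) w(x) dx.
g(x) = 3*x^2 + 9*x/5 - 2

The best approximation g ∈ W is the orthogonal projection of f onto W. Writing g = a_0 + a_1 x + a_2 x^2, the coefficients solve the normal equations G · a = b where
  G_{ij} = <φ_i, φ_j> and b_i = <f, φ_i>, with φ_0 = 1, φ_1 = x, φ_2 = x^2.
G =
  [2, 0, 2/3]
  [0, 2/3, 0]
  [2/3, 0, 2/5],
b = (-2, 6/5, -2/15).
Solving gives a_0 = -2, a_1 = 9/5, a_2 = 3, so
  g(x) = 3*x^2 + 9*x/5 - 2.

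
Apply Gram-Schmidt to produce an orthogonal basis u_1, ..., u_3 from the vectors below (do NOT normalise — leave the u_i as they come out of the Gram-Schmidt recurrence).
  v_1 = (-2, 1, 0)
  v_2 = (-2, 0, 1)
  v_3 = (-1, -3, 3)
Orthogonal basis:
  u_1 = (-2, 1, 0)
  u_2 = (-2/5, -4/5, 1)
  u_3 = (-1/9, -2/9, -2/9)

Apply the Gram-Schmidt recurrence
  u_1 = v_1
  u_i = v_i − Σ_{j<i} ((v_i · u_j) / (u_j · u_j)) · u_j.

Step by step this gives:
  u_1 = (-2, 1, 0)
  u_2 = (-2/5, -4/5, 1)
  u_3 = (-1/9, -2/9, -2/9)

Orthogonality check:
  u_2 · u_1 = 0 (should be 0)
  u_3 · u_1 = 0 (should be 0)
  u_3 · u_2 = 0 (should be 0)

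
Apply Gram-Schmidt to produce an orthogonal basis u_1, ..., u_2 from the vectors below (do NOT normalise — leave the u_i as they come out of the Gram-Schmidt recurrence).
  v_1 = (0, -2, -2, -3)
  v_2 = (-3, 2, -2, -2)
Orthogonal basis:
  u_1 = (0, -2, -2, -3)
  u_2 = (-3, 46/17, -22/17, -16/17)

Apply the Gram-Schmidt recurrence
  u_1 = v_1
  u_i = v_i − Σ_{j<i} ((v_i · u_j) / (u_j · u_j)) · u_j.

Step by step this gives:
  u_1 = (0, -2, -2, -3)
  u_2 = (-3, 46/17, -22/17, -16/17)

Orthogonality check:
  u_2 · u_1 = 0 (should be 0)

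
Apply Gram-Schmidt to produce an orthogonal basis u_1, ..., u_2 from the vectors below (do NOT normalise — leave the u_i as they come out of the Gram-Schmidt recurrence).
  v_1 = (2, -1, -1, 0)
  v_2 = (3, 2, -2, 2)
Orthogonal basis:
  u_1 = (2, -1, -1, 0)
  u_2 = (1, 3, -1, 2)

Apply the Gram-Schmidt recurrence
  u_1 = v_1
  u_i = v_i − Σ_{j<i} ((v_i · u_j) / (u_j · u_j)) · u_j.

Step by step this gives:
  u_1 = (2, -1, -1, 0)
  u_2 = (1, 3, -1, 2)

Orthogonality check:
  u_2 · u_1 = 0 (should be 0)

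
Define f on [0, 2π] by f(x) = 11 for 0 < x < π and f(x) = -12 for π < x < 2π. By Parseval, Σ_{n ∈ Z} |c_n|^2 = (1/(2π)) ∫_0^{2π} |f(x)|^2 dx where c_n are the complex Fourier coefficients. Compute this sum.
Σ |c_n|^2 = 265/2

Parseval equates the L^2 energy of f (normalised by 1/(2π)) with the ℓ^2 sum of its Fourier coefficients: (1/(2π)) ∫_0^{2π} |f|^2 = Σ |c_n|^2.
Compute the left side: (1/(2π)) [∫_0^π 11^2 dx + ∫_π^{2π} (-12)^2 dx] = (1/(2π)) · (121π + 144π) = (121 + 144)/2 = 265/2.
So Σ_{n ∈ Z} |c_n|^2 = 265/2.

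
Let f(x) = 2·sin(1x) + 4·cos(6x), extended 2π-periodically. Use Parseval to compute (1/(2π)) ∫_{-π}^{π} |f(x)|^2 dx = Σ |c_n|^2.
Σ |c_n|^2 = 10

Expand |f|^2 and use orthogonality of {sin(nx), cos(mx)} on [-π, π]:
  ∫_{-π}^{π} sin(nx)^2 dx = π, ∫ cos(mx)^2 dx = π, and cross terms integrate to 0.
So ∫_{-π}^{π} f(x)^2 dx = 2^2 · π + 4^2 · π = (4 + 16)π.
Divide by 2π: (4 + 16)/2 = 10.
By Parseval, this equals Σ |c_n|^2.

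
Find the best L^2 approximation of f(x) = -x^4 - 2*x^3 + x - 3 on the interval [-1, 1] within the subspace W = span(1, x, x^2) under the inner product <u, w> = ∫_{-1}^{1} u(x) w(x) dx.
g(x) = -6*x^2/7 - x/5 - 102/35

The best approximation g ∈ W is the orthogonal projection of f onto W. Writing g = a_0 + a_1 x + a_2 x^2, the coefficients solve the normal equations G · a = b where
  G_{ij} = <φ_i, φ_j> and b_i = <f, φ_i>, with φ_0 = 1, φ_1 = x, φ_2 = x^2.
G =
  [2, 0, 2/3]
  [0, 2/3, 0]
  [2/3, 0, 2/5],
b = (-32/5, -2/15, -16/7).
Solving gives a_0 = -102/35, a_1 = -1/5, a_2 = -6/7, so
  g(x) = -6*x^2/7 - x/5 - 102/35.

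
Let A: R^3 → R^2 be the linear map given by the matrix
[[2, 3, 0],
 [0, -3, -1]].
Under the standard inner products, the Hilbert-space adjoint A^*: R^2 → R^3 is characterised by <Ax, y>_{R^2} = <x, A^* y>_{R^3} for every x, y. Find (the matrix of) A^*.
A^* = A^T =
[[2, 0],
 [3, -3],
 [0, -1]]

For real matrices with standard dot products, the defining identity <Ax, y> = <x, A^* y> gives (Ax)^T y = x^T (A^*) y, i.e. x^T A^T y = x^T (A^*) y. Since this holds for all x, y, we must have A^* = A^T. Therefore
A^* =
[[2, 0],
 [3, -3],
 [0, -1]].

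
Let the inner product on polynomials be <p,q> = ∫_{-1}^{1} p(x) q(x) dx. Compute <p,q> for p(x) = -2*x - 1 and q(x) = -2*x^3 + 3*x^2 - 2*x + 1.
<p,q> = 4/15

Expand the product: p(x)·q(x) = 4*x^4 - 4*x^3 + x^2 - 1.
∫_{-1}^{1} of each monomial x^k gives [2/(k+1) if k even, 0 if k odd]. Integrating term-by-term (or equivalently evaluating the antiderivative F(x) = 4*x^5/5 - x^4 + x^3/3 - x at the endpoints):
  F(1) − F(−1) = -13/15 − (-17/15) = 4/15.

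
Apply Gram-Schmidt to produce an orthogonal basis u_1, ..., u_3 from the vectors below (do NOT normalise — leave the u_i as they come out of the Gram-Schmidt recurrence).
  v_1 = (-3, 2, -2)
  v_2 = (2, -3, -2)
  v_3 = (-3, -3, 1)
Orthogonal basis:
  u_1 = (-3, 2, -2)
  u_2 = (10/17, -35/17, -50/17)
  u_3 = (-26/9, -26/9, 13/9)

Apply the Gram-Schmidt recurrence
  u_1 = v_1
  u_i = v_i − Σ_{j<i} ((v_i · u_j) / (u_j · u_j)) · u_j.

Step by step this gives:
  u_1 = (-3, 2, -2)
  u_2 = (10/17, -35/17, -50/17)
  u_3 = (-26/9, -26/9, 13/9)

Orthogonality check:
  u_2 · u_1 = 0 (should be 0)
  u_3 · u_1 = 0 (should be 0)
  u_3 · u_2 = 0 (should be 0)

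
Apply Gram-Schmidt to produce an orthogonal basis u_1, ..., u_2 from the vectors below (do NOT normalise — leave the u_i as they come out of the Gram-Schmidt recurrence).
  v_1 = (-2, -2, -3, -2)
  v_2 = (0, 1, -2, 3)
Orthogonal basis:
  u_1 = (-2, -2, -3, -2)
  u_2 = (-4/21, 17/21, -16/7, 59/21)

Apply the Gram-Schmidt recurrence
  u_1 = v_1
  u_i = v_i − Σ_{j<i} ((v_i · u_j) / (u_j · u_j)) · u_j.

Step by step this gives:
  u_1 = (-2, -2, -3, -2)
  u_2 = (-4/21, 17/21, -16/7, 59/21)

Orthogonality check:
  u_2 · u_1 = 0 (should be 0)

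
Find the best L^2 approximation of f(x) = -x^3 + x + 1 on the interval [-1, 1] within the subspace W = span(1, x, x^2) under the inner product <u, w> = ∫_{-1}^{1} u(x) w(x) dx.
g(x) = 2*x/5 + 1

The best approximation g ∈ W is the orthogonal projection of f onto W. Writing g = a_0 + a_1 x + a_2 x^2, the coefficients solve the normal equations G · a = b where
  G_{ij} = <φ_i, φ_j> and b_i = <f, φ_i>, with φ_0 = 1, φ_1 = x, φ_2 = x^2.
G =
  [2, 0, 2/3]
  [0, 2/3, 0]
  [2/3, 0, 2/5],
b = (2, 4/15, 2/3).
Solving gives a_0 = 1, a_1 = 2/5, a_2 = 0, so
  g(x) = 2*x/5 + 1.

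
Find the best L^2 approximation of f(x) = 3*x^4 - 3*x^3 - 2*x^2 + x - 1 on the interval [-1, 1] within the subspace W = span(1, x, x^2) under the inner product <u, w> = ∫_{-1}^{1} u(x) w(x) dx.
g(x) = 4*x^2/7 - 4*x/5 - 44/35

The best approximation g ∈ W is the orthogonal projection of f onto W. Writing g = a_0 + a_1 x + a_2 x^2, the coefficients solve the normal equations G · a = b where
  G_{ij} = <φ_i, φ_j> and b_i = <f, φ_i>, with φ_0 = 1, φ_1 = x, φ_2 = x^2.
G =
  [2, 0, 2/3]
  [0, 2/3, 0]
  [2/3, 0, 2/5],
b = (-32/15, -8/15, -64/105).
Solving gives a_0 = -44/35, a_1 = -4/5, a_2 = 4/7, so
  g(x) = 4*x^2/7 - 4*x/5 - 44/35.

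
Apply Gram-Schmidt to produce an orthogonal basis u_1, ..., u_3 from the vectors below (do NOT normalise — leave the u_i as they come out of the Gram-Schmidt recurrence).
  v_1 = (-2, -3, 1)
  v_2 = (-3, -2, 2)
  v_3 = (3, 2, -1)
Orthogonal basis:
  u_1 = (-2, -3, 1)
  u_2 = (-1, 1, 1)
  u_3 = (10/21, -5/42, 25/42)

Apply the Gram-Schmidt recurrence
  u_1 = v_1
  u_i = v_i − Σ_{j<i} ((v_i · u_j) / (u_j · u_j)) · u_j.

Step by step this gives:
  u_1 = (-2, -3, 1)
  u_2 = (-1, 1, 1)
  u_3 = (10/21, -5/42, 25/42)

Orthogonality check:
  u_2 · u_1 = 0 (should be 0)
  u_3 · u_1 = 0 (should be 0)
  u_3 · u_2 = 0 (should be 0)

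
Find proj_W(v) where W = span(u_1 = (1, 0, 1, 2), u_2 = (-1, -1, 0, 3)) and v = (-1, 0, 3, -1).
proj_W(v) = (22/41, 12/41, 10/41, -16/41)

Set up U = [u_1 | ... | u_2] ∈ R^(4×2). The projector onto W = col(U) is P = U (U^T U)^(-1) U^T.
Compute U^T U =
  [6, 5]
  [5, 11],
and U^T v = (0, -2).
Solve U^T U · c = U^T v for the coefficients: c = (10/41, -12/41). The projection is proj_W(v) = U c.
Check: (v - proj_W(v)) · u_1 = 0  (should be 0).
Check: (v - proj_W(v)) · u_2 = 0  (should be 0).
Result: proj_W(v) = (22/41, 12/41, 10/41, -16/41).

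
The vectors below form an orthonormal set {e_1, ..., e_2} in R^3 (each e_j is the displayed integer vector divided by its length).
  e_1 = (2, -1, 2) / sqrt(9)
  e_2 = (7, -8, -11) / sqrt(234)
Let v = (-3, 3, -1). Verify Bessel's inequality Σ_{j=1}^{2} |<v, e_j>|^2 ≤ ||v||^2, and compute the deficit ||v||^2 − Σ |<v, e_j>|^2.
Σ |<v, e_j>|^2 = 239/13; ||v||^2 = 19; deficit = 8/13

Write each e_j = u_j / sqrt(<u_j, u_j>) where u_j is the displayed integer vector. Then <v, e_j> = <v, u_j> / sqrt(<u_j, u_j>), so |<v, e_j>|^2 = <v, u_j>^2 / <u_j, u_j>.
Coefficients: <v, e_1> = -11/sqrt(9), <v, e_2> = -34/sqrt(234).
Square and sum: Σ |<v, e_j>|^2 = 239/13.
Compute ||v||^2 = v·v = 19.
Deficit = 19 − 239/13 = 8/13 ≥ 0, confirming Bessel's inequality. (The deficit equals ||v − Σ <v,e_j> e_j||^2, the squared distance from v to span{e_j}.)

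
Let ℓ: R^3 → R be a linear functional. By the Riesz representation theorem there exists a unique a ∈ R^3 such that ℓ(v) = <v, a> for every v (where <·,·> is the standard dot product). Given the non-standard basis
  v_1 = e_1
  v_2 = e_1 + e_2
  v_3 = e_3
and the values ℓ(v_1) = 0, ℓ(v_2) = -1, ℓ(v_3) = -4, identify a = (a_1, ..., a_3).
a = (0, -1, -4)

Write a = (a_1, ..., a_3) in the standard basis. For each basis vector v_i, ℓ(v_i) = <v_i, a> is a linear equation in the a_j's. Collect the n equations into a matrix system V a = ℓ, where row i of V is v_i (expressed in the standard basis). Since V is invertible (lower-triangular with 1s on the diagonal, up to permutation), solve by back-substitution:
  V =
[[1, 0, 0],
 [1, 1, 0],
 [0, 0, 1]]
  V a = (0, -1, -4)
Solving gives a = (0, -1, -4).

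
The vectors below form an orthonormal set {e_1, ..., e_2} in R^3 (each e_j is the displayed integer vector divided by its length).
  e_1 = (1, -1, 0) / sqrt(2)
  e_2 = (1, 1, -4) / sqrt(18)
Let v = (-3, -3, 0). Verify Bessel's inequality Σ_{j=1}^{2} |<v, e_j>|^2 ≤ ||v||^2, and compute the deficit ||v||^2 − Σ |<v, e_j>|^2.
Σ |<v, e_j>|^2 = 2; ||v||^2 = 18; deficit = 16

Write each e_j = u_j / sqrt(<u_j, u_j>) where u_j is the displayed integer vector. Then <v, e_j> = <v, u_j> / sqrt(<u_j, u_j>), so |<v, e_j>|^2 = <v, u_j>^2 / <u_j, u_j>.
Coefficients: <v, e_1> = 0/sqrt(2), <v, e_2> = -6/sqrt(18).
Square and sum: Σ |<v, e_j>|^2 = 2.
Compute ||v||^2 = v·v = 18.
Deficit = 18 − 2 = 16 ≥ 0, confirming Bessel's inequality. (The deficit equals ||v − Σ <v,e_j> e_j||^2, the squared distance from v to span{e_j}.)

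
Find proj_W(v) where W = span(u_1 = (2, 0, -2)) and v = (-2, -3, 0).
proj_W(v) = (-1, 0, 1)

Set up U = [u_1 | ... | u_1] ∈ R^(3×1). The projector onto W = col(U) is P = U (U^T U)^(-1) U^T.
Compute U^T U =
  [8],
and U^T v = (-4).
Solve U^T U · c = U^T v for the coefficients: c = (-1/2). The projection is proj_W(v) = U c.
Check: (v - proj_W(v)) · u_1 = 0  (should be 0).
Result: proj_W(v) = (-1, 0, 1).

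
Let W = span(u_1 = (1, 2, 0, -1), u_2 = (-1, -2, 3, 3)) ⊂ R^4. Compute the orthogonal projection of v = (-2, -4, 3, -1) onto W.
proj_W(v) = (-103/74, -103/37, 36/37, 151/74)

Set up U = [u_1 | ... | u_2] ∈ R^(4×2). The projector onto W = col(U) is P = U (U^T U)^(-1) U^T.
Compute U^T U =
  [6, -8]
  [-8, 23],
and U^T v = (-9, 16).
Solve U^T U · c = U^T v for the coefficients: c = (-79/74, 12/37). The projection is proj_W(v) = U c.
Check: (v - proj_W(v)) · u_1 = 0  (should be 0).
Check: (v - proj_W(v)) · u_2 = 0  (should be 0).
Result: proj_W(v) = (-103/74, -103/37, 36/37, 151/74).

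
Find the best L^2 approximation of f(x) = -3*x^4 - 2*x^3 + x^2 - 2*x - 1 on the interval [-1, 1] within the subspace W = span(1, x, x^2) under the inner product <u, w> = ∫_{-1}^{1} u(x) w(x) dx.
g(x) = -11*x^2/7 - 16*x/5 - 26/35

The best approximation g ∈ W is the orthogonal projection of f onto W. Writing g = a_0 + a_1 x + a_2 x^2, the coefficients solve the normal equations G · a = b where
  G_{ij} = <φ_i, φ_j> and b_i = <f, φ_i>, with φ_0 = 1, φ_1 = x, φ_2 = x^2.
G =
  [2, 0, 2/3]
  [0, 2/3, 0]
  [2/3, 0, 2/5],
b = (-38/15, -32/15, -118/105).
Solving gives a_0 = -26/35, a_1 = -16/5, a_2 = -11/7, so
  g(x) = -11*x^2/7 - 16*x/5 - 26/35.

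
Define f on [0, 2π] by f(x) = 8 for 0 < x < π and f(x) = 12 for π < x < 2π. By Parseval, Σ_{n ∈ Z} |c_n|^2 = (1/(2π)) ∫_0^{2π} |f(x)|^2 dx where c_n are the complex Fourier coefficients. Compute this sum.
Σ |c_n|^2 = 104

Parseval equates the L^2 energy of f (normalised by 1/(2π)) with the ℓ^2 sum of its Fourier coefficients: (1/(2π)) ∫_0^{2π} |f|^2 = Σ |c_n|^2.
Compute the left side: (1/(2π)) [∫_0^π 8^2 dx + ∫_π^{2π} 12^2 dx] = (1/(2π)) · (64π + 144π) = (64 + 144)/2 = 104.
So Σ_{n ∈ Z} |c_n|^2 = 104.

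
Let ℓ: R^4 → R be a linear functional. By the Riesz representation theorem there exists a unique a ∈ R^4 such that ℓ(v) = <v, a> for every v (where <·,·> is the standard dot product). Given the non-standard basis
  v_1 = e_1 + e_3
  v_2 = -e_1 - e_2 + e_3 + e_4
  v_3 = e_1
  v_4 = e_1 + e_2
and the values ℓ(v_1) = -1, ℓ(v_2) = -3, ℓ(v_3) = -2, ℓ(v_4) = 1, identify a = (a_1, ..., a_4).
a = (-2, 3, 1, -3)

Write a = (a_1, ..., a_4) in the standard basis. For each basis vector v_i, ℓ(v_i) = <v_i, a> is a linear equation in the a_j's. Collect the n equations into a matrix system V a = ℓ, where row i of V is v_i (expressed in the standard basis). Since V is invertible (lower-triangular with 1s on the diagonal, up to permutation), solve by back-substitution:
  V =
[[1, 0, 1, 0],
 [-1, -1, 1, 1],
 [1, 0, 0, 0],
 [1, 1, 0, 0]]
  V a = (-1, -3, -2, 1)
Solving gives a = (-2, 3, 1, -3).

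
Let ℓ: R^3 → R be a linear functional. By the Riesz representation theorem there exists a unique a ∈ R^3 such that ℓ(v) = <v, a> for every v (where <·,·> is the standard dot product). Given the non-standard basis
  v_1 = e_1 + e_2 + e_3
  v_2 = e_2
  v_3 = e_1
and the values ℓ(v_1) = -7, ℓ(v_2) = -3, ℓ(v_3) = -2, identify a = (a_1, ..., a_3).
a = (-2, -3, -2)

Write a = (a_1, ..., a_3) in the standard basis. For each basis vector v_i, ℓ(v_i) = <v_i, a> is a linear equation in the a_j's. Collect the n equations into a matrix system V a = ℓ, where row i of V is v_i (expressed in the standard basis). Since V is invertible (lower-triangular with 1s on the diagonal, up to permutation), solve by back-substitution:
  V =
[[1, 1, 1],
 [0, 1, 0],
 [1, 0, 0]]
  V a = (-7, -3, -2)
Solving gives a = (-2, -3, -2).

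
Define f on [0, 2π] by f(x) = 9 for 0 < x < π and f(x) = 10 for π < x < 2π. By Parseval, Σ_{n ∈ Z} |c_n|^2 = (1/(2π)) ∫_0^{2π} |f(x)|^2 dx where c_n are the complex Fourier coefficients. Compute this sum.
Σ |c_n|^2 = 181/2

Parseval equates the L^2 energy of f (normalised by 1/(2π)) with the ℓ^2 sum of its Fourier coefficients: (1/(2π)) ∫_0^{2π} |f|^2 = Σ |c_n|^2.
Compute the left side: (1/(2π)) [∫_0^π 9^2 dx + ∫_π^{2π} 10^2 dx] = (1/(2π)) · (81π + 100π) = (81 + 100)/2 = 181/2.
So Σ_{n ∈ Z} |c_n|^2 = 181/2.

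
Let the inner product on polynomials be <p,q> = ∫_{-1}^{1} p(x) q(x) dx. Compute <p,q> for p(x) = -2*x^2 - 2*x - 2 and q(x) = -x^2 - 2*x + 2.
<p,q> = -88/15

Expand the product: p(x)·q(x) = 2*x^4 + 6*x^3 + 2*x^2 - 4.
∫_{-1}^{1} of each monomial x^k gives [2/(k+1) if k even, 0 if k odd]. Integrating term-by-term (or equivalently evaluating the antiderivative F(x) = 2*x^5/5 + 3*x^4/2 + 2*x^3/3 - 4*x at the endpoints):
  F(1) − F(−1) = -43/30 − (133/30) = -88/15.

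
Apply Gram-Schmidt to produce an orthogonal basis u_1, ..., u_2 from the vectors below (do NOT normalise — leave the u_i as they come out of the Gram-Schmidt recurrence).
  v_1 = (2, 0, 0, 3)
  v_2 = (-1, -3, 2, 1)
Orthogonal basis:
  u_1 = (2, 0, 0, 3)
  u_2 = (-15/13, -3, 2, 10/13)

Apply the Gram-Schmidt recurrence
  u_1 = v_1
  u_i = v_i − Σ_{j<i} ((v_i · u_j) / (u_j · u_j)) · u_j.

Step by step this gives:
  u_1 = (2, 0, 0, 3)
  u_2 = (-15/13, -3, 2, 10/13)

Orthogonality check:
  u_2 · u_1 = 0 (should be 0)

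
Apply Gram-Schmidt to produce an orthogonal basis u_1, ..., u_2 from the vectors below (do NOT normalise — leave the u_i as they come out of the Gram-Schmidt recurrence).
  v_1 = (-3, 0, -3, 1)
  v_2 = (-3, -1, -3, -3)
Orthogonal basis:
  u_1 = (-3, 0, -3, 1)
  u_2 = (-12/19, -1, -12/19, -72/19)

Apply the Gram-Schmidt recurrence
  u_1 = v_1
  u_i = v_i − Σ_{j<i} ((v_i · u_j) / (u_j · u_j)) · u_j.

Step by step this gives:
  u_1 = (-3, 0, -3, 1)
  u_2 = (-12/19, -1, -12/19, -72/19)

Orthogonality check:
  u_2 · u_1 = 0 (should be 0)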